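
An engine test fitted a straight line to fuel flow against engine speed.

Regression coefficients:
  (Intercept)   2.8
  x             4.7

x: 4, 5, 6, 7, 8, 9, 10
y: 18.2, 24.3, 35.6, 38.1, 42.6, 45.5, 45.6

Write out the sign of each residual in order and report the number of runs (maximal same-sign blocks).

3 runs

x=4: ŷ = 2.8 + 4.7·4 = 21.6; e = 18.2 − 21.6 = -3.4
x=5: ŷ = 2.8 + 4.7·5 = 26.3; e = 24.3 − 26.3 = -2
x=6: ŷ = 2.8 + 4.7·6 = 31; e = 35.6 − 31 = 4.6
x=7: ŷ = 2.8 + 4.7·7 = 35.7; e = 38.1 − 35.7 = 2.4
x=8: ŷ = 2.8 + 4.7·8 = 40.4; e = 42.6 − 40.4 = 2.2
x=9: ŷ = 2.8 + 4.7·9 = 45.1; e = 45.5 − 45.1 = 0.4
x=10: ŷ = 2.8 + 4.7·10 = 49.8; e = 45.6 − 49.8 = -4.2
Signs: − − + + + + −
Runs: −×2, +×4, −×1 → 3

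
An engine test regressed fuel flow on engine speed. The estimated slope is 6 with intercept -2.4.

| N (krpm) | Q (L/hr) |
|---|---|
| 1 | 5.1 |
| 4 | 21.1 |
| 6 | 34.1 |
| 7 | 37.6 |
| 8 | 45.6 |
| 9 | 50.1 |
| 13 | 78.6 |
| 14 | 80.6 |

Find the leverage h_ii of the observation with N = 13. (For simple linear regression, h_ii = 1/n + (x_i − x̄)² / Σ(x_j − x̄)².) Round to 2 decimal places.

N̄ = (1 + 4 + 6 + 7 + 8 + 9 + 13 + 14)/8 = 7.75
Σ(N − N̄)² = 45.5625 + 14.0625 + 3.0625 + 0.5625 + 0.0625 + 1.5625 + 27.5625 + 39.0625 = 131.5
h = 1/8 + (5.25)²/131.5 = 0.125 + 0.209601 = 0.33

h = 0.33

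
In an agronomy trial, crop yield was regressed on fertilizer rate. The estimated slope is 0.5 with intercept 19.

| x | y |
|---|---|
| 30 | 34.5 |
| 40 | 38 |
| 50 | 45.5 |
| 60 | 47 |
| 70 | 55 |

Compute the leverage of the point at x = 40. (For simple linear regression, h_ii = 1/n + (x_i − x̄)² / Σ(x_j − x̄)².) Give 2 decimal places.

x̄ = (30 + 40 + 50 + 60 + 70)/5 = 50
Σ(x − x̄)² = 400 + 100 + 0 + 100 + 400 = 1000
h = 1/5 + (-10)²/1000 = 0.2 + 0.1 = 0.30

h = 0.30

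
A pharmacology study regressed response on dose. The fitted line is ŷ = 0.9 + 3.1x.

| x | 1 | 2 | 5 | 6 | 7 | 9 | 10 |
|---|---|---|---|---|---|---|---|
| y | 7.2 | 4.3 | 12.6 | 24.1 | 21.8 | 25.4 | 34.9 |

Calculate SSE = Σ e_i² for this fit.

SSE = 74.88

x=1: ŷ = 0.9 + 3.1·1 = 4; e = 7.2 − 4 = 3.2
x=2: ŷ = 0.9 + 3.1·2 = 7.1; e = 4.3 − 7.1 = -2.8
x=5: ŷ = 0.9 + 3.1·5 = 16.4; e = 12.6 − 16.4 = -3.8
x=6: ŷ = 0.9 + 3.1·6 = 19.5; e = 24.1 − 19.5 = 4.6
x=7: ŷ = 0.9 + 3.1·7 = 22.6; e = 21.8 − 22.6 = -0.8
x=9: ŷ = 0.9 + 3.1·9 = 28.8; e = 25.4 − 28.8 = -3.4
x=10: ŷ = 0.9 + 3.1·10 = 31.9; e = 34.9 − 31.9 = 3
SSE = 10.24 + 7.84 + 14.44 + 21.16 + 0.64 + 11.56 + 9 = 74.88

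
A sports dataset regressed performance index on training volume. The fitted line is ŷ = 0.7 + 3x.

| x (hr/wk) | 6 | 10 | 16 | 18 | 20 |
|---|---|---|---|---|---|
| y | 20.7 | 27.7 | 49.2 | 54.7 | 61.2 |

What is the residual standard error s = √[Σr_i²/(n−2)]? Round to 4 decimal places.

s = 2.1213

x=6: ŷ = 0.7 + 3·6 = 18.7; r = 20.7 − 18.7 = 2
x=10: ŷ = 0.7 + 3·10 = 30.7; r = 27.7 − 30.7 = -3
x=16: ŷ = 0.7 + 3·16 = 48.7; r = 49.2 − 48.7 = 0.5
x=18: ŷ = 0.7 + 3·18 = 54.7; r = 54.7 − 54.7 = 0
x=20: ŷ = 0.7 + 3·20 = 60.7; r = 61.2 − 60.7 = 0.5
SSE = 4 + 9 + 0.25 + 0 + 0.25 = 13.5
s = √(13.5/3) = √4.5 ≈ 2.1213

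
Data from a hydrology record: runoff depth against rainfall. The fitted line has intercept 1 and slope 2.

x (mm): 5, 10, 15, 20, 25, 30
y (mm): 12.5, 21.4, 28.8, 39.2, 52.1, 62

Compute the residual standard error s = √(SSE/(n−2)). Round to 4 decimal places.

s = 1.7819

x=5: ŷ = 1 + 2·5 = 11; r = 12.5 − 11 = 1.5
x=10: ŷ = 1 + 2·10 = 21; r = 21.4 − 21 = 0.4
x=15: ŷ = 1 + 2·15 = 31; r = 28.8 − 31 = -2.2
x=20: ŷ = 1 + 2·20 = 41; r = 39.2 − 41 = -1.8
x=25: ŷ = 1 + 2·25 = 51; r = 52.1 − 51 = 1.1
x=30: ŷ = 1 + 2·30 = 61; r = 62 − 61 = 1
SSE = 2.25 + 0.16 + 4.84 + 3.24 + 1.21 + 1 = 12.7
s = √(12.7/4) = √3.175 ≈ 1.7819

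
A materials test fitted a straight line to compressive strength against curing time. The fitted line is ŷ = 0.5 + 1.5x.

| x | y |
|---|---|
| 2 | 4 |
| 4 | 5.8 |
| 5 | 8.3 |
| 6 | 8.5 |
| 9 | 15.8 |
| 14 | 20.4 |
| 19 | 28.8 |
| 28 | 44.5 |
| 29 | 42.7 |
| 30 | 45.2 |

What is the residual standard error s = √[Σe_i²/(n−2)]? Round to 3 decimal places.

s = 1.230

x=2: ŷ = 0.5 + 1.5·2 = 3.5; e = 4 − 3.5 = 0.5
x=4: ŷ = 0.5 + 1.5·4 = 6.5; e = 5.8 − 6.5 = -0.7
x=5: ŷ = 0.5 + 1.5·5 = 8; e = 8.3 − 8 = 0.3
x=6: ŷ = 0.5 + 1.5·6 = 9.5; e = 8.5 − 9.5 = -1
x=9: ŷ = 0.5 + 1.5·9 = 14; e = 15.8 − 14 = 1.8
x=14: ŷ = 0.5 + 1.5·14 = 21.5; e = 20.4 − 21.5 = -1.1
x=19: ŷ = 0.5 + 1.5·19 = 29; e = 28.8 − 29 = -0.2
x=28: ŷ = 0.5 + 1.5·28 = 42.5; e = 44.5 − 42.5 = 2
x=29: ŷ = 0.5 + 1.5·29 = 44; e = 42.7 − 44 = -1.3
x=30: ŷ = 0.5 + 1.5·30 = 45.5; e = 45.2 − 45.5 = -0.3
SSE = 0.25 + 0.49 + 0.09 + 1 + 3.24 + 1.21 + 0.04 + 4 + 1.69 + 0.09 = 12.1
s = √(12.1/8) = √1.5125 ≈ 1.230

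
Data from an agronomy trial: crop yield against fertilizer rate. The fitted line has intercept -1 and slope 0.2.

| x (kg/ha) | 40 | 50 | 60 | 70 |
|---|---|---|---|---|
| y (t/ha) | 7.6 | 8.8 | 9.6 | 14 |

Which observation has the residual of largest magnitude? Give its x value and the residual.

x = 60, r = -1.4

x=40: ŷ = -1 + 0.2·40 = 7; r = 7.6 − 7 = 0.6
x=50: ŷ = -1 + 0.2·50 = 9; r = 8.8 − 9 = -0.2
x=60: ŷ = -1 + 0.2·60 = 11; r = 9.6 − 11 = -1.4
x=70: ŷ = -1 + 0.2·70 = 13; r = 14 − 13 = 1
Largest |r| is 1.4 at x = 60, residual -1.4.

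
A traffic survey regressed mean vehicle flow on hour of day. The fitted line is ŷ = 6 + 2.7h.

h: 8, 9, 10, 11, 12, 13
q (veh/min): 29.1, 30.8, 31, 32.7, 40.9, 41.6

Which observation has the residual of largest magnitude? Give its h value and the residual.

h = 11, e = -3

h=8: ŷ = 6 + 2.7·8 = 27.6; e = 29.1 − 27.6 = 1.5
h=9: ŷ = 6 + 2.7·9 = 30.3; e = 30.8 − 30.3 = 0.5
h=10: ŷ = 6 + 2.7·10 = 33; e = 31 − 33 = -2
h=11: ŷ = 6 + 2.7·11 = 35.7; e = 32.7 − 35.7 = -3
h=12: ŷ = 6 + 2.7·12 = 38.4; e = 40.9 − 38.4 = 2.5
h=13: ŷ = 6 + 2.7·13 = 41.1; e = 41.6 − 41.1 = 0.5
Largest |e| is 3 at h = 11, residual -3.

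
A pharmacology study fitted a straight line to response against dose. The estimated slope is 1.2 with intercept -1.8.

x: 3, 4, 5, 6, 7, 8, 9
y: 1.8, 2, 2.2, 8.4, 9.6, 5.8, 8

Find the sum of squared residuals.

SSE = 28

x=3: ŷ = -1.8 + 1.2·3 = 1.8; e = 1.8 − 1.8 = 0
x=4: ŷ = -1.8 + 1.2·4 = 3; e = 2 − 3 = -1
x=5: ŷ = -1.8 + 1.2·5 = 4.2; e = 2.2 − 4.2 = -2
x=6: ŷ = -1.8 + 1.2·6 = 5.4; e = 8.4 − 5.4 = 3
x=7: ŷ = -1.8 + 1.2·7 = 6.6; e = 9.6 − 6.6 = 3
x=8: ŷ = -1.8 + 1.2·8 = 7.8; e = 5.8 − 7.8 = -2
x=9: ŷ = -1.8 + 1.2·9 = 9; e = 8 − 9 = -1
SSE = 0 + 1 + 4 + 9 + 9 + 4 + 1 = 28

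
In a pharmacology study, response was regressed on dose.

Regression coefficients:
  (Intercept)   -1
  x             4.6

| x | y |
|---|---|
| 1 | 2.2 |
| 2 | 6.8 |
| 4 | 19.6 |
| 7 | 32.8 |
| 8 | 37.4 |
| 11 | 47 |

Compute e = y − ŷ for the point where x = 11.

ŷ = -1 + 4.6·11 = 49.6
e = 47 − 49.6 = -2.6

e = -2.6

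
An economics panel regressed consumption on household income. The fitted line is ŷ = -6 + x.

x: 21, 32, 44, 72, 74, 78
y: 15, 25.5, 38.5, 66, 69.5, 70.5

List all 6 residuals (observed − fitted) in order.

0, -0.5, 0.5, 0, 1.5, -1.5

x=21: ŷ = -6 + 21 = 15; r = 15 − 15 = 0
x=32: ŷ = -6 + 32 = 26; r = 25.5 − 26 = -0.5
x=44: ŷ = -6 + 44 = 38; r = 38.5 − 38 = 0.5
x=72: ŷ = -6 + 72 = 66; r = 66 − 66 = 0
x=74: ŷ = -6 + 74 = 68; r = 69.5 − 68 = 1.5
x=78: ŷ = -6 + 78 = 72; r = 70.5 − 72 = -1.5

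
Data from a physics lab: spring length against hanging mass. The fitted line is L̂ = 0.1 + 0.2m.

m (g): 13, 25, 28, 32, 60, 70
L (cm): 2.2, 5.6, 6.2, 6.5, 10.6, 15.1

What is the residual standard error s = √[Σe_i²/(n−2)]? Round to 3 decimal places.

s = 1.000

m=13: L̂ = 0.1 + 0.2·13 = 2.7; e = 2.2 − 2.7 = -0.5
m=25: L̂ = 0.1 + 0.2·25 = 5.1; e = 5.6 − 5.1 = 0.5
m=28: L̂ = 0.1 + 0.2·28 = 5.7; e = 6.2 − 5.7 = 0.5
m=32: L̂ = 0.1 + 0.2·32 = 6.5; e = 6.5 − 6.5 = 0
m=60: L̂ = 0.1 + 0.2·60 = 12.1; e = 10.6 − 12.1 = -1.5
m=70: L̂ = 0.1 + 0.2·70 = 14.1; e = 15.1 − 14.1 = 1
SSE = 0.25 + 0.25 + 0.25 + 0 + 2.25 + 1 = 4
s = √(4/4) = √1 ≈ 1.000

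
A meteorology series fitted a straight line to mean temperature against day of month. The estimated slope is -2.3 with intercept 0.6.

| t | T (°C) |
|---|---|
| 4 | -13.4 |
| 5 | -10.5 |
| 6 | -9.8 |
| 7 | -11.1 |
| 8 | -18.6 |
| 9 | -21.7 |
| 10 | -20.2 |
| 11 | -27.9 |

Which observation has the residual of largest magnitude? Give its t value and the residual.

t = 4, r = -4.8

t=4: T̂ = 0.6 − 2.3·4 = -8.6; r = -13.4 − (-8.6) = -4.8
t=5: T̂ = 0.6 − 2.3·5 = -10.9; r = -10.5 − (-10.9) = 0.4
t=6: T̂ = 0.6 − 2.3·6 = -13.2; r = -9.8 − (-13.2) = 3.4
t=7: T̂ = 0.6 − 2.3·7 = -15.5; r = -11.1 − (-15.5) = 4.4
t=8: T̂ = 0.6 − 2.3·8 = -17.8; r = -18.6 − (-17.8) = -0.8
t=9: T̂ = 0.6 − 2.3·9 = -20.1; r = -21.7 − (-20.1) = -1.6
t=10: T̂ = 0.6 − 2.3·10 = -22.4; r = -20.2 − (-22.4) = 2.2
t=11: T̂ = 0.6 − 2.3·11 = -24.7; r = -27.9 − (-24.7) = -3.2
Largest |r| is 4.8 at t = 4, residual -4.8.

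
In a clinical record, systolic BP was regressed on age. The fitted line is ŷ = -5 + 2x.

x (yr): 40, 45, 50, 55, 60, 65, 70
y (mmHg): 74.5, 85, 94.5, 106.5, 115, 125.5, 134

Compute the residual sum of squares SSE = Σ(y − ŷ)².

SSE = 4

x=40: ŷ = -5 + 2·40 = 75; r = 74.5 − 75 = -0.5
x=45: ŷ = -5 + 2·45 = 85; r = 85 − 85 = 0
x=50: ŷ = -5 + 2·50 = 95; r = 94.5 − 95 = -0.5
x=55: ŷ = -5 + 2·55 = 105; r = 106.5 − 105 = 1.5
x=60: ŷ = -5 + 2·60 = 115; r = 115 − 115 = 0
x=65: ŷ = -5 + 2·65 = 125; r = 125.5 − 125 = 0.5
x=70: ŷ = -5 + 2·70 = 135; r = 134 − 135 = -1
SSE = 0.25 + 0 + 0.25 + 2.25 + 0 + 0.25 + 1 = 4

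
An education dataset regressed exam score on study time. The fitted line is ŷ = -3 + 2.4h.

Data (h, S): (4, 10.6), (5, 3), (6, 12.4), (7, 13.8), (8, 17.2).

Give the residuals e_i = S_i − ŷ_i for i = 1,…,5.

h=4: ŷ = -3 + 2.4·4 = 6.6; e = 10.6 − 6.6 = 4
h=5: ŷ = -3 + 2.4·5 = 9; e = 3 − 9 = -6
h=6: ŷ = -3 + 2.4·6 = 11.4; e = 12.4 − 11.4 = 1
h=7: ŷ = -3 + 2.4·7 = 13.8; e = 13.8 − 13.8 = 0
h=8: ŷ = -3 + 2.4·8 = 16.2; e = 17.2 − 16.2 = 1

4, -6, 1, 0, 1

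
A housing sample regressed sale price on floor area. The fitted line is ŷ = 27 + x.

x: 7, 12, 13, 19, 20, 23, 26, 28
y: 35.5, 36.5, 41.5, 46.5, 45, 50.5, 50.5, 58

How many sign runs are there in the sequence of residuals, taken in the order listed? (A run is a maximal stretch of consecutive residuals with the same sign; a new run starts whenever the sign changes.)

7 runs

x=7: ŷ = 27 + 7 = 34; e = 35.5 − 34 = 1.5
x=12: ŷ = 27 + 12 = 39; e = 36.5 − 39 = -2.5
x=13: ŷ = 27 + 13 = 40; e = 41.5 − 40 = 1.5
x=19: ŷ = 27 + 19 = 46; e = 46.5 − 46 = 0.5
x=20: ŷ = 27 + 20 = 47; e = 45 − 47 = -2
x=23: ŷ = 27 + 23 = 50; e = 50.5 − 50 = 0.5
x=26: ŷ = 27 + 26 = 53; e = 50.5 − 53 = -2.5
x=28: ŷ = 27 + 28 = 55; e = 58 − 55 = 3
Signs: + − + + − + − +
Runs: +×1, −×1, +×2, −×1, +×1, −×1, +×1 → 7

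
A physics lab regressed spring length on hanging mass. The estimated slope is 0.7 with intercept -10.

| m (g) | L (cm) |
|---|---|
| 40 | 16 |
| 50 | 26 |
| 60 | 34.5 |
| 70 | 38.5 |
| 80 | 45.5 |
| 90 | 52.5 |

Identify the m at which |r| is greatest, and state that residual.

m=40: ŷ = -10 + 0.7·40 = 18; r = 16 − 18 = -2
m=50: ŷ = -10 + 0.7·50 = 25; r = 26 − 25 = 1
m=60: ŷ = -10 + 0.7·60 = 32; r = 34.5 − 32 = 2.5
m=70: ŷ = -10 + 0.7·70 = 39; r = 38.5 − 39 = -0.5
m=80: ŷ = -10 + 0.7·80 = 46; r = 45.5 − 46 = -0.5
m=90: ŷ = -10 + 0.7·90 = 53; r = 52.5 − 53 = -0.5
Largest |r| is 2.5 at m = 60, residual 2.5.

m = 60, r = 2.5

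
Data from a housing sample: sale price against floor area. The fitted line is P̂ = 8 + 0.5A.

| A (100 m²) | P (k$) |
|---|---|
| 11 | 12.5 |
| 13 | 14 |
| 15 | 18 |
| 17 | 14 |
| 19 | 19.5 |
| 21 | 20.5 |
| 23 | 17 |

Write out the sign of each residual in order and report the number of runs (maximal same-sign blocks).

A=11: P̂ = 8 + 0.5·11 = 13.5; r = 12.5 − 13.5 = -1
A=13: P̂ = 8 + 0.5·13 = 14.5; r = 14 − 14.5 = -0.5
A=15: P̂ = 8 + 0.5·15 = 15.5; r = 18 − 15.5 = 2.5
A=17: P̂ = 8 + 0.5·17 = 16.5; r = 14 − 16.5 = -2.5
A=19: P̂ = 8 + 0.5·19 = 17.5; r = 19.5 − 17.5 = 2
A=21: P̂ = 8 + 0.5·21 = 18.5; r = 20.5 − 18.5 = 2
A=23: P̂ = 8 + 0.5·23 = 19.5; r = 17 − 19.5 = -2.5
Signs: − − + − + + −
Runs: −×2, +×1, −×1, +×2, −×1 → 5

5 runs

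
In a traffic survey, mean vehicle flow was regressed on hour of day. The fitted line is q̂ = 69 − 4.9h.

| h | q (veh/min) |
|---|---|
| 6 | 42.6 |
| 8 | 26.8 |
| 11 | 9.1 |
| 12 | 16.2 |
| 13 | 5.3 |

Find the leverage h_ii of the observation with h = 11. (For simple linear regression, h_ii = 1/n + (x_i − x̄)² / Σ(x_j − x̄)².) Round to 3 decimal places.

h = 0.229

h̄ = (6 + 8 + 11 + 12 + 13)/5 = 10
Σ(h − h̄)² = 16 + 4 + 1 + 4 + 9 = 34
h = 1/5 + (1)²/34 = 0.2 + 0.0294118 = 0.229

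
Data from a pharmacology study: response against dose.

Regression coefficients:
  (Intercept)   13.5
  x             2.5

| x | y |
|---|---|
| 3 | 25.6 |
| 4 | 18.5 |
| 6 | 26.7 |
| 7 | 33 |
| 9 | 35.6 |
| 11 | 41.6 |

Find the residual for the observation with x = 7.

r = 2

ŷ = 13.5 + 2.5·7 = 31
r = 33 − 31 = 2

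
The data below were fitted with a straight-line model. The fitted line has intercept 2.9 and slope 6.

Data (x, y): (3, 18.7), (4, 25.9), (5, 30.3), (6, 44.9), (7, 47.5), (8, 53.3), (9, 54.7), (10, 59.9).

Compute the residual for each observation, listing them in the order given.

-2.2, -1, -2.6, 6, 2.6, 2.4, -2.2, -3

x=3: ŷ = 2.9 + 6·3 = 20.9; e = 18.7 − 20.9 = -2.2
x=4: ŷ = 2.9 + 6·4 = 26.9; e = 25.9 − 26.9 = -1
x=5: ŷ = 2.9 + 6·5 = 32.9; e = 30.3 − 32.9 = -2.6
x=6: ŷ = 2.9 + 6·6 = 38.9; e = 44.9 − 38.9 = 6
x=7: ŷ = 2.9 + 6·7 = 44.9; e = 47.5 − 44.9 = 2.6
x=8: ŷ = 2.9 + 6·8 = 50.9; e = 53.3 − 50.9 = 2.4
x=9: ŷ = 2.9 + 6·9 = 56.9; e = 54.7 − 56.9 = -2.2
x=10: ŷ = 2.9 + 6·10 = 62.9; e = 59.9 − 62.9 = -3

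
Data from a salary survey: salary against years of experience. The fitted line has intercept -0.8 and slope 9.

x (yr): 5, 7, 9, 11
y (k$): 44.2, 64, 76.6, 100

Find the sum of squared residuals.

SSE = 19.44

x=5: ŷ = -0.8 + 9·5 = 44.2; r = 44.2 − 44.2 = 0
x=7: ŷ = -0.8 + 9·7 = 62.2; r = 64 − 62.2 = 1.8
x=9: ŷ = -0.8 + 9·9 = 80.2; r = 76.6 − 80.2 = -3.6
x=11: ŷ = -0.8 + 9·11 = 98.2; r = 100 − 98.2 = 1.8
SSE = 0 + 3.24 + 12.96 + 3.24 = 19.44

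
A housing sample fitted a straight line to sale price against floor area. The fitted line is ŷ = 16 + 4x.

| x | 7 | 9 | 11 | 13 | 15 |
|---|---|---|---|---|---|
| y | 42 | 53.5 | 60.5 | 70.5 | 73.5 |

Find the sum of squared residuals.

SSE = 19

x=7: ŷ = 16 + 4·7 = 44; r = 42 − 44 = -2
x=9: ŷ = 16 + 4·9 = 52; r = 53.5 − 52 = 1.5
x=11: ŷ = 16 + 4·11 = 60; r = 60.5 − 60 = 0.5
x=13: ŷ = 16 + 4·13 = 68; r = 70.5 − 68 = 2.5
x=15: ŷ = 16 + 4·15 = 76; r = 73.5 − 76 = -2.5
SSE = 4 + 2.25 + 0.25 + 6.25 + 6.25 = 19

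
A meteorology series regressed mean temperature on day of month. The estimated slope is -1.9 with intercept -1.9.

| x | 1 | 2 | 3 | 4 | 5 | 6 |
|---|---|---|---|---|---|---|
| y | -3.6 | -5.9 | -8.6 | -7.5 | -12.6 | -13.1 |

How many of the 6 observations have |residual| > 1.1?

2

x=1: ŷ = -1.9 − 1.9·1 = -3.8; e = -3.6 − (-3.8) = 0.2
x=2: ŷ = -1.9 − 1.9·2 = -5.7; e = -5.9 − (-5.7) = -0.2
x=3: ŷ = -1.9 − 1.9·3 = -7.6; e = -8.6 − (-7.6) = -1
x=4: ŷ = -1.9 − 1.9·4 = -9.5; e = -7.5 − (-9.5) = 2
x=5: ŷ = -1.9 − 1.9·5 = -11.4; e = -12.6 − (-11.4) = -1.2
x=6: ŷ = -1.9 − 1.9·6 = -13.3; e = -13.1 − (-13.3) = 0.2
|e| > 1.1: x=4 (|e|=2), x=5 (|e|=1.2) → 2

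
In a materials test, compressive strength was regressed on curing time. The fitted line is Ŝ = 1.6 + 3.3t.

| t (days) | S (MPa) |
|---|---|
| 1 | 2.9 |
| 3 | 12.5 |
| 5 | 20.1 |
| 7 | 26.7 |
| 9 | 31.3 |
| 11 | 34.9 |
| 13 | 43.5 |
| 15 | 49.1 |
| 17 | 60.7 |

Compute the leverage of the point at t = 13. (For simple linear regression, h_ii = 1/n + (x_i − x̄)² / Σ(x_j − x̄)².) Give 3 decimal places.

t̄ = (1 + 3 + 5 + 7 + 9 + 11 + 13 + 15 + 17)/9 = 9
Σ(t − t̄)² = 64 + 36 + 16 + 4 + 0 + 4 + 16 + 36 + 64 = 240
h = 1/9 + (4)²/240 = 0.111111 + 0.0666667 = 0.178

h = 0.178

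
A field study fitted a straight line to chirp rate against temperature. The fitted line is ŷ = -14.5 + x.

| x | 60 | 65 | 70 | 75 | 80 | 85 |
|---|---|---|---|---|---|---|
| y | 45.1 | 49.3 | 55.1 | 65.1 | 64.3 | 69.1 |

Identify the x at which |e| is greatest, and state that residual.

x=60: ŷ = -14.5 + 60 = 45.5; e = 45.1 − 45.5 = -0.4
x=65: ŷ = -14.5 + 65 = 50.5; e = 49.3 − 50.5 = -1.2
x=70: ŷ = -14.5 + 70 = 55.5; e = 55.1 − 55.5 = -0.4
x=75: ŷ = -14.5 + 75 = 60.5; e = 65.1 − 60.5 = 4.6
x=80: ŷ = -14.5 + 80 = 65.5; e = 64.3 − 65.5 = -1.2
x=85: ŷ = -14.5 + 85 = 70.5; e = 69.1 − 70.5 = -1.4
Largest |e| is 4.6 at x = 75, residual 4.6.

x = 75, e = 4.6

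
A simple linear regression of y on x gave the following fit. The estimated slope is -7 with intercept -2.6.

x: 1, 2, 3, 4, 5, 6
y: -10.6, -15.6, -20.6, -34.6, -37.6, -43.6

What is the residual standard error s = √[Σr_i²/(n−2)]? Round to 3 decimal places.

x=1: ŷ = -2.6 − 7·1 = -9.6; r = -10.6 − (-9.6) = -1
x=2: ŷ = -2.6 − 7·2 = -16.6; r = -15.6 − (-16.6) = 1
x=3: ŷ = -2.6 − 7·3 = -23.6; r = -20.6 − (-23.6) = 3
x=4: ŷ = -2.6 − 7·4 = -30.6; r = -34.6 − (-30.6) = -4
x=5: ŷ = -2.6 − 7·5 = -37.6; r = -37.6 − (-37.6) = 0
x=6: ŷ = -2.6 − 7·6 = -44.6; r = -43.6 − (-44.6) = 1
SSE = 1 + 1 + 9 + 16 + 0 + 1 = 28
s = √(28/4) = √7 ≈ 2.646

s = 2.646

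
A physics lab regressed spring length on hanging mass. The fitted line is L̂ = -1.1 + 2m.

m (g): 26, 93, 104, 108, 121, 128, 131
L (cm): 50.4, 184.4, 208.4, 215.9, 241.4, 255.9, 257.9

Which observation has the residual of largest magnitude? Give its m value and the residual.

m=26: L̂ = -1.1 + 2·26 = 50.9; e = 50.4 − 50.9 = -0.5
m=93: L̂ = -1.1 + 2·93 = 184.9; e = 184.4 − 184.9 = -0.5
m=104: L̂ = -1.1 + 2·104 = 206.9; e = 208.4 − 206.9 = 1.5
m=108: L̂ = -1.1 + 2·108 = 214.9; e = 215.9 − 214.9 = 1
m=121: L̂ = -1.1 + 2·121 = 240.9; e = 241.4 − 240.9 = 0.5
m=128: L̂ = -1.1 + 2·128 = 254.9; e = 255.9 − 254.9 = 1
m=131: L̂ = -1.1 + 2·131 = 260.9; e = 257.9 − 260.9 = -3
Largest |e| is 3 at m = 131, residual -3.

m = 131, e = -3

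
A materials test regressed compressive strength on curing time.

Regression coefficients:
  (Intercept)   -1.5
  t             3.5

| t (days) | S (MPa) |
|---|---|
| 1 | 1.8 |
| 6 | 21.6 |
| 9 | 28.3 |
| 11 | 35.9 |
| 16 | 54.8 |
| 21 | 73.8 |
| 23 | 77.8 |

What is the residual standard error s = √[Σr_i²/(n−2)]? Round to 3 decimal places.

t=1: Ŝ = -1.5 + 3.5·1 = 2; r = 1.8 − 2 = -0.2
t=6: Ŝ = -1.5 + 3.5·6 = 19.5; r = 21.6 − 19.5 = 2.1
t=9: Ŝ = -1.5 + 3.5·9 = 30; r = 28.3 − 30 = -1.7
t=11: Ŝ = -1.5 + 3.5·11 = 37; r = 35.9 − 37 = -1.1
t=16: Ŝ = -1.5 + 3.5·16 = 54.5; r = 54.8 − 54.5 = 0.3
t=21: Ŝ = -1.5 + 3.5·21 = 72; r = 73.8 − 72 = 1.8
t=23: Ŝ = -1.5 + 3.5·23 = 79; r = 77.8 − 79 = -1.2
SSE = 0.04 + 4.41 + 2.89 + 1.21 + 0.09 + 3.24 + 1.44 = 13.32
s = √(13.32/5) = √2.664 ≈ 1.632

s = 1.632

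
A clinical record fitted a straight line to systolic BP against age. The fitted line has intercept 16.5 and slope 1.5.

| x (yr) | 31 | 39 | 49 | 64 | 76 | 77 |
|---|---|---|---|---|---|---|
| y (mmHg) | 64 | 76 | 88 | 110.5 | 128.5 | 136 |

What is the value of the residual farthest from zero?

x=31: ŷ = 16.5 + 1.5·31 = 63; r = 64 − 63 = 1
x=39: ŷ = 16.5 + 1.5·39 = 75; r = 76 − 75 = 1
x=49: ŷ = 16.5 + 1.5·49 = 90; r = 88 − 90 = -2
x=64: ŷ = 16.5 + 1.5·64 = 112.5; r = 110.5 − 112.5 = -2
x=76: ŷ = 16.5 + 1.5·76 = 130.5; r = 128.5 − 130.5 = -2
x=77: ŷ = 16.5 + 1.5·77 = 132; r = 136 − 132 = 4
Largest |r| is 4 at x = 77, residual 4.

r = 4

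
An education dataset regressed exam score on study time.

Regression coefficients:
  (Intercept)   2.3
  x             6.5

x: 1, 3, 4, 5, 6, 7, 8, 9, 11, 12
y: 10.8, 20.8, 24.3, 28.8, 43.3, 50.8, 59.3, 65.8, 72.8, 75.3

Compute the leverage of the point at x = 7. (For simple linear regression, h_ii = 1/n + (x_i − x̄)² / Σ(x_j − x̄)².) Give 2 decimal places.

h = 0.10

x̄ = (1 + 3 + 4 + 5 + 6 + 7 + 8 + 9 + 11 + 12)/10 = 6.6
Σ(x − x̄)² = 31.36 + 12.96 + 6.76 + 2.56 + 0.36 + 0.16 + 1.96 + 5.76 + 19.36 + 29.16 = 110.4
h = 1/10 + (0.4)²/110.4 = 0.1 + 0.00144928 = 0.10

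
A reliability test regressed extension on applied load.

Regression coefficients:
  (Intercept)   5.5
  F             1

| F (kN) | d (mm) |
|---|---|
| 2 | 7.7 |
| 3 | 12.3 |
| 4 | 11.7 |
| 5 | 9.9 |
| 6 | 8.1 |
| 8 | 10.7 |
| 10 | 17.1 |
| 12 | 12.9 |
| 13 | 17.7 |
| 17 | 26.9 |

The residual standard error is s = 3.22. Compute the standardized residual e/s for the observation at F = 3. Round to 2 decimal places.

1.18

ŷ = 5.5 + 3 = 8.5
e = 12.3 − 8.5 = 3.8
e/s = 3.8 / 3.22 = 1.18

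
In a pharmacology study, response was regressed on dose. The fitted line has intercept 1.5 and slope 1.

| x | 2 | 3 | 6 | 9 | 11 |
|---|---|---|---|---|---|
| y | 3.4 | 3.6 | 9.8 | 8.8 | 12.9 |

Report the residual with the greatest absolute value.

x=2: ŷ = 1.5 + 2 = 3.5; e = 3.4 − 3.5 = -0.1
x=3: ŷ = 1.5 + 3 = 4.5; e = 3.6 − 4.5 = -0.9
x=6: ŷ = 1.5 + 6 = 7.5; e = 9.8 − 7.5 = 2.3
x=9: ŷ = 1.5 + 9 = 10.5; e = 8.8 − 10.5 = -1.7
x=11: ŷ = 1.5 + 11 = 12.5; e = 12.9 − 12.5 = 0.4
Largest |e| is 2.3 at x = 6, residual 2.3.

e = 2.3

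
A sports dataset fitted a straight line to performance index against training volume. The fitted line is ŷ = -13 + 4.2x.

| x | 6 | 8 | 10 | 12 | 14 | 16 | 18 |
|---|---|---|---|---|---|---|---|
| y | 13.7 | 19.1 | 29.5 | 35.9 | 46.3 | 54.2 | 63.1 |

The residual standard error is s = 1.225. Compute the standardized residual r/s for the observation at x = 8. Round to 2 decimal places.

ŷ = -13 + 4.2·8 = 20.6
r = 19.1 − 20.6 = -1.5
r/s = -1.5 / 1.225 = -1.22

-1.22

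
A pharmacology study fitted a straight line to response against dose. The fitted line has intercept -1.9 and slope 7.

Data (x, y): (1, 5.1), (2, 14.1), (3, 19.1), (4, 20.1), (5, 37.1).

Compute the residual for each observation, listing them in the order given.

x=1: ŷ = -1.9 + 7·1 = 5.1; e = 5.1 − 5.1 = 0
x=2: ŷ = -1.9 + 7·2 = 12.1; e = 14.1 − 12.1 = 2
x=3: ŷ = -1.9 + 7·3 = 19.1; e = 19.1 − 19.1 = 0
x=4: ŷ = -1.9 + 7·4 = 26.1; e = 20.1 − 26.1 = -6
x=5: ŷ = -1.9 + 7·5 = 33.1; e = 37.1 − 33.1 = 4

0, 2, 0, -6, 4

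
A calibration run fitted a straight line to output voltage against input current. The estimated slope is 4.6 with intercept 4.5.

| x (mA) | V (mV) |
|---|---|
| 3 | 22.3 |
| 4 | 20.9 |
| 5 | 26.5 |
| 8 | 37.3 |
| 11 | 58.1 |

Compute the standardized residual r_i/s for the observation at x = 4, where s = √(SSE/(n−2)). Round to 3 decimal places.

x=3: V̂ = 4.5 + 4.6·3 = 18.3; r = 22.3 − 18.3 = 4
x=4: V̂ = 4.5 + 4.6·4 = 22.9; r = 20.9 − 22.9 = -2
x=5: V̂ = 4.5 + 4.6·5 = 27.5; r = 26.5 − 27.5 = -1
x=8: V̂ = 4.5 + 4.6·8 = 41.3; r = 37.3 − 41.3 = -4
x=11: V̂ = 4.5 + 4.6·11 = 55.1; r = 58.1 − 55.1 = 3
SSE = 16 + 4 + 1 + 16 + 9 = 46
s = √(46/3) = 3.91578
r/s = -2 / 3.91578 = -0.511

-0.511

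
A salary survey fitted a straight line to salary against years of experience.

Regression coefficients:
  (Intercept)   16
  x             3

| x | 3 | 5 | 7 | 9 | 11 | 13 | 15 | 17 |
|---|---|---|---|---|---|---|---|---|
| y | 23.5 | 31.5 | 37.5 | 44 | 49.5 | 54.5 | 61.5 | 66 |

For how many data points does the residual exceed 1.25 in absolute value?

x=3: ŷ = 16 + 3·3 = 25; r = 23.5 − 25 = -1.5
x=5: ŷ = 16 + 3·5 = 31; r = 31.5 − 31 = 0.5
x=7: ŷ = 16 + 3·7 = 37; r = 37.5 − 37 = 0.5
x=9: ŷ = 16 + 3·9 = 43; r = 44 − 43 = 1
x=11: ŷ = 16 + 3·11 = 49; r = 49.5 − 49 = 0.5
x=13: ŷ = 16 + 3·13 = 55; r = 54.5 − 55 = -0.5
x=15: ŷ = 16 + 3·15 = 61; r = 61.5 − 61 = 0.5
x=17: ŷ = 16 + 3·17 = 67; r = 66 − 67 = -1
|r| > 1.25: x=3 (|r|=1.5) → 1

1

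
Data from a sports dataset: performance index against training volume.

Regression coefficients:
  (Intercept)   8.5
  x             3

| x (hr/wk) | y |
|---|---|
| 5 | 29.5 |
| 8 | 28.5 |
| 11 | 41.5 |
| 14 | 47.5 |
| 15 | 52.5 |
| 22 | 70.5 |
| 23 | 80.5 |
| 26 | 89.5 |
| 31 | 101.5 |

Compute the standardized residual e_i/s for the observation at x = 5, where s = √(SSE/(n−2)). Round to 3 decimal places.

1.620

x=5: ŷ = 8.5 + 3·5 = 23.5; e = 29.5 − 23.5 = 6
x=8: ŷ = 8.5 + 3·8 = 32.5; e = 28.5 − 32.5 = -4
x=11: ŷ = 8.5 + 3·11 = 41.5; e = 41.5 − 41.5 = 0
x=14: ŷ = 8.5 + 3·14 = 50.5; e = 47.5 − 50.5 = -3
x=15: ŷ = 8.5 + 3·15 = 53.5; e = 52.5 − 53.5 = -1
x=22: ŷ = 8.5 + 3·22 = 74.5; e = 70.5 − 74.5 = -4
x=23: ŷ = 8.5 + 3·23 = 77.5; e = 80.5 − 77.5 = 3
x=26: ŷ = 8.5 + 3·26 = 86.5; e = 89.5 − 86.5 = 3
x=31: ŷ = 8.5 + 3·31 = 101.5; e = 101.5 − 101.5 = 0
SSE = 36 + 16 + 0 + 9 + 1 + 16 + 9 + 9 + 0 = 96
s = √(96/7) = 3.70328
e/s = 6 / 3.70328 = 1.620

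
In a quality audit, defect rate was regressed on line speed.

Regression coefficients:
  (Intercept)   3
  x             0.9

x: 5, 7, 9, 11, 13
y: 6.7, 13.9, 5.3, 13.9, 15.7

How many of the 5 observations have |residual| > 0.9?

4

x=5: ŷ = 3 + 0.9·5 = 7.5; r = 6.7 − 7.5 = -0.8
x=7: ŷ = 3 + 0.9·7 = 9.3; r = 13.9 − 9.3 = 4.6
x=9: ŷ = 3 + 0.9·9 = 11.1; r = 5.3 − 11.1 = -5.8
x=11: ŷ = 3 + 0.9·11 = 12.9; r = 13.9 − 12.9 = 1
x=13: ŷ = 3 + 0.9·13 = 14.7; r = 15.7 − 14.7 = 1
|r| > 0.9: x=7 (|r|=4.6), x=9 (|r|=5.8), x=11 (|r|=1), x=13 (|r|=1) → 4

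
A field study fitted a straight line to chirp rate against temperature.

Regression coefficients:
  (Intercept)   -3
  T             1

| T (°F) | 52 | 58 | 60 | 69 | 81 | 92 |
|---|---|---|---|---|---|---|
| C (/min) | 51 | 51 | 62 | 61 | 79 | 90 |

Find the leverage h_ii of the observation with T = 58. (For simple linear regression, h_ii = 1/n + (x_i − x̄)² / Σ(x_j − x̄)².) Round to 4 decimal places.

h = 0.2645

T̄ = (52 + 58 + 60 + 69 + 81 + 92)/6 = 68.6667
Σ(T − T̄)² = 277.778 + 113.778 + 75.1111 + 0.111111 + 152.111 + 544.444 = 1163.33
h = 1/6 + (-10.6667)²/1163.33 = 0.166667 + 0.0978032 = 0.2645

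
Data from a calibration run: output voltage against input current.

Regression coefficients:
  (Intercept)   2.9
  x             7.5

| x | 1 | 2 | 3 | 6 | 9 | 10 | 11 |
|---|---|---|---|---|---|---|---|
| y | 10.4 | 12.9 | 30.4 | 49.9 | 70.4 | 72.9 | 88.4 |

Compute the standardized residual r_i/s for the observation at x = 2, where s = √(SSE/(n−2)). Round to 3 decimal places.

-1.192

x=1: ŷ = 2.9 + 7.5·1 = 10.4; r = 10.4 − 10.4 = 0
x=2: ŷ = 2.9 + 7.5·2 = 17.9; r = 12.9 − 17.9 = -5
x=3: ŷ = 2.9 + 7.5·3 = 25.4; r = 30.4 − 25.4 = 5
x=6: ŷ = 2.9 + 7.5·6 = 47.9; r = 49.9 − 47.9 = 2
x=9: ŷ = 2.9 + 7.5·9 = 70.4; r = 70.4 − 70.4 = 0
x=10: ŷ = 2.9 + 7.5·10 = 77.9; r = 72.9 − 77.9 = -5
x=11: ŷ = 2.9 + 7.5·11 = 85.4; r = 88.4 − 85.4 = 3
SSE = 0 + 25 + 25 + 4 + 0 + 25 + 9 = 88
s = √(88/5) = 4.19524
r/s = -5 / 4.19524 = -1.192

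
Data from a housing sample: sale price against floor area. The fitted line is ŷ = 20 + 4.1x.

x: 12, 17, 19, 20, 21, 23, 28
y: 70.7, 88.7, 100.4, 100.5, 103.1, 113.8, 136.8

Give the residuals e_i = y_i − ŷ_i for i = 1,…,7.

1.5, -1, 2.5, -1.5, -3, -0.5, 2

x=12: ŷ = 20 + 4.1·12 = 69.2; e = 70.7 − 69.2 = 1.5
x=17: ŷ = 20 + 4.1·17 = 89.7; e = 88.7 − 89.7 = -1
x=19: ŷ = 20 + 4.1·19 = 97.9; e = 100.4 − 97.9 = 2.5
x=20: ŷ = 20 + 4.1·20 = 102; e = 100.5 − 102 = -1.5
x=21: ŷ = 20 + 4.1·21 = 106.1; e = 103.1 − 106.1 = -3
x=23: ŷ = 20 + 4.1·23 = 114.3; e = 113.8 − 114.3 = -0.5
x=28: ŷ = 20 + 4.1·28 = 134.8; e = 136.8 − 134.8 = 2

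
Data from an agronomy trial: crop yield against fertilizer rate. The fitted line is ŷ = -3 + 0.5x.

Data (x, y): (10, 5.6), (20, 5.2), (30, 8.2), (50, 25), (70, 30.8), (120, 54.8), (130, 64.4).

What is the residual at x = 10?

ŷ = -3 + 0.5·10 = 2
r = 5.6 − 2 = 3.6

r = 3.6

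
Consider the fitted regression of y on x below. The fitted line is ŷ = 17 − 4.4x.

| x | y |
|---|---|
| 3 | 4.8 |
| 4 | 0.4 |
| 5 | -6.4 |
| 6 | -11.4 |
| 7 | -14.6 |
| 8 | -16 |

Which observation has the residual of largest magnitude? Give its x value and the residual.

x=3: ŷ = 17 − 4.4·3 = 3.8; r = 4.8 − 3.8 = 1
x=4: ŷ = 17 − 4.4·4 = -0.6; r = 0.4 − (-0.6) = 1
x=5: ŷ = 17 − 4.4·5 = -5; r = -6.4 − (-5) = -1.4
x=6: ŷ = 17 − 4.4·6 = -9.4; r = -11.4 − (-9.4) = -2
x=7: ŷ = 17 − 4.4·7 = -13.8; r = -14.6 − (-13.8) = -0.8
x=8: ŷ = 17 − 4.4·8 = -18.2; r = -16 − (-18.2) = 2.2
Largest |r| is 2.2 at x = 8, residual 2.2.

x = 8, r = 2.2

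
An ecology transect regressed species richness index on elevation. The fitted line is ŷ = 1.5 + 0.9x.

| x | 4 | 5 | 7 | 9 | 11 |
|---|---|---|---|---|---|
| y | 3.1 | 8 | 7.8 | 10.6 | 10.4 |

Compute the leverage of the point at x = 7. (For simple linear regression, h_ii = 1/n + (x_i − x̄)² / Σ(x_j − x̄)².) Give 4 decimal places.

h = 0.2012

x̄ = (4 + 5 + 7 + 9 + 11)/5 = 7.2
Σ(x − x̄)² = 10.24 + 4.84 + 0.04 + 3.24 + 14.44 = 32.8
h = 1/5 + (-0.2)²/32.8 = 0.2 + 0.00121951 = 0.2012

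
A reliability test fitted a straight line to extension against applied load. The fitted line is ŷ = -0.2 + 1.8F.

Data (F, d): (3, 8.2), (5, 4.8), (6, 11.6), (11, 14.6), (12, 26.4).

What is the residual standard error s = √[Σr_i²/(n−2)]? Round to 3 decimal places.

s = 5.033

F=3: ŷ = -0.2 + 1.8·3 = 5.2; r = 8.2 − 5.2 = 3
F=5: ŷ = -0.2 + 1.8·5 = 8.8; r = 4.8 − 8.8 = -4
F=6: ŷ = -0.2 + 1.8·6 = 10.6; r = 11.6 − 10.6 = 1
F=11: ŷ = -0.2 + 1.8·11 = 19.6; r = 14.6 − 19.6 = -5
F=12: ŷ = -0.2 + 1.8·12 = 21.4; r = 26.4 − 21.4 = 5
SSE = 9 + 16 + 1 + 25 + 25 = 76
s = √(76/3) = √25.3333 ≈ 5.033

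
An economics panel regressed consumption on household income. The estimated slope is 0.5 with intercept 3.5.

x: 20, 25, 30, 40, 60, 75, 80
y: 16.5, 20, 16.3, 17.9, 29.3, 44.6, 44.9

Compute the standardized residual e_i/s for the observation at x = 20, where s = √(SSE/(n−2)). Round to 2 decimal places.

0.69

x=20: ŷ = 3.5 + 0.5·20 = 13.5; e = 16.5 − 13.5 = 3
x=25: ŷ = 3.5 + 0.5·25 = 16; e = 20 − 16 = 4
x=30: ŷ = 3.5 + 0.5·30 = 18.5; e = 16.3 − 18.5 = -2.2
x=40: ŷ = 3.5 + 0.5·40 = 23.5; e = 17.9 − 23.5 = -5.6
x=60: ŷ = 3.5 + 0.5·60 = 33.5; e = 29.3 − 33.5 = -4.2
x=75: ŷ = 3.5 + 0.5·75 = 41; e = 44.6 − 41 = 3.6
x=80: ŷ = 3.5 + 0.5·80 = 43.5; e = 44.9 − 43.5 = 1.4
SSE = 9 + 16 + 4.84 + 31.36 + 17.64 + 12.96 + 1.96 = 93.76
s = √(93.76/5) = 4.33036
e/s = 3 / 4.33036 = 0.69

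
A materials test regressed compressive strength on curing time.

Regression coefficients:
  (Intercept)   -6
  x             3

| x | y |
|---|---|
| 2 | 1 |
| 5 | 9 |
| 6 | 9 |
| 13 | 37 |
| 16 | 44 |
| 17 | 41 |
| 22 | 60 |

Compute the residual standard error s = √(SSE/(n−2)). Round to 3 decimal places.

x=2: ŷ = -6 + 3·2 = 0; r = 1 − 0 = 1
x=5: ŷ = -6 + 3·5 = 9; r = 9 − 9 = 0
x=6: ŷ = -6 + 3·6 = 12; r = 9 − 12 = -3
x=13: ŷ = -6 + 3·13 = 33; r = 37 − 33 = 4
x=16: ŷ = -6 + 3·16 = 42; r = 44 − 42 = 2
x=17: ŷ = -6 + 3·17 = 45; r = 41 − 45 = -4
x=22: ŷ = -6 + 3·22 = 60; r = 60 − 60 = 0
SSE = 1 + 0 + 9 + 16 + 4 + 16 + 0 = 46
s = √(46/5) = √9.2 ≈ 3.033

s = 3.033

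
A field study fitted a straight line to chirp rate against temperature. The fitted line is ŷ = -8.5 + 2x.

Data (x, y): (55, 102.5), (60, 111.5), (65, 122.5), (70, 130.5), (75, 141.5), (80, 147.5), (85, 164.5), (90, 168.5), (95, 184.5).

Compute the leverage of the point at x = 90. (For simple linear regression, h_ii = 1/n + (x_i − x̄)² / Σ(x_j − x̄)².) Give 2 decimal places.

h = 0.26

x̄ = (55 + 60 + 65 + 70 + 75 + 80 + 85 + 90 + 95)/9 = 75
Σ(x − x̄)² = 400 + 225 + 100 + 25 + 0 + 25 + 100 + 225 + 400 = 1500
h = 1/9 + (15)²/1500 = 0.111111 + 0.15 = 0.26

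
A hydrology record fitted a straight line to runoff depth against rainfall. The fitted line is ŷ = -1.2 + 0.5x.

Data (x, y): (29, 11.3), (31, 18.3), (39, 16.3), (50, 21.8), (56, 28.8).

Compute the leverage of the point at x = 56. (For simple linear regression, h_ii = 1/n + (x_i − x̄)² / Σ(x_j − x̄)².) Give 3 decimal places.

h = 0.606

x̄ = (29 + 31 + 39 + 50 + 56)/5 = 41
Σ(x − x̄)² = 144 + 100 + 4 + 81 + 225 = 554
h = 1/5 + (15)²/554 = 0.2 + 0.406137 = 0.606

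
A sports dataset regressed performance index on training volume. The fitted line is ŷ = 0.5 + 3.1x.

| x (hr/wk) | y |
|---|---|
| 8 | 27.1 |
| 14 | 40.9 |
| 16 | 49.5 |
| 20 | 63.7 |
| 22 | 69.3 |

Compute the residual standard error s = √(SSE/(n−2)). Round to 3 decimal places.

s = 2.191

x=8: ŷ = 0.5 + 3.1·8 = 25.3; e = 27.1 − 25.3 = 1.8
x=14: ŷ = 0.5 + 3.1·14 = 43.9; e = 40.9 − 43.9 = -3
x=16: ŷ = 0.5 + 3.1·16 = 50.1; e = 49.5 − 50.1 = -0.6
x=20: ŷ = 0.5 + 3.1·20 = 62.5; e = 63.7 − 62.5 = 1.2
x=22: ŷ = 0.5 + 3.1·22 = 68.7; e = 69.3 − 68.7 = 0.6
SSE = 3.24 + 9 + 0.36 + 1.44 + 0.36 = 14.4
s = √(14.4/3) = √4.8 ≈ 2.191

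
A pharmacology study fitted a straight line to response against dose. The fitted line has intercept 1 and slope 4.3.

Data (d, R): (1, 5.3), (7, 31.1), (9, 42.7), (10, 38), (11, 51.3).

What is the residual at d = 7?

ŷ = 1 + 4.3·7 = 31.1
e = 31.1 − 31.1 = 0

e = 0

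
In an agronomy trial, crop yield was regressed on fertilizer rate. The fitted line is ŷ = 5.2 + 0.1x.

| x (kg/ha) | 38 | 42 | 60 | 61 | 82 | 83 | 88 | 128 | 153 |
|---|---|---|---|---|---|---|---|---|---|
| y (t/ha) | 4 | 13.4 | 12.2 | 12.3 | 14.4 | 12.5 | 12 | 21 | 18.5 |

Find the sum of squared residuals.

SSE = 62

x=38: ŷ = 5.2 + 0.1·38 = 9; e = 4 − 9 = -5
x=42: ŷ = 5.2 + 0.1·42 = 9.4; e = 13.4 − 9.4 = 4
x=60: ŷ = 5.2 + 0.1·60 = 11.2; e = 12.2 − 11.2 = 1
x=61: ŷ = 5.2 + 0.1·61 = 11.3; e = 12.3 − 11.3 = 1
x=82: ŷ = 5.2 + 0.1·82 = 13.4; e = 14.4 − 13.4 = 1
x=83: ŷ = 5.2 + 0.1·83 = 13.5; e = 12.5 − 13.5 = -1
x=88: ŷ = 5.2 + 0.1·88 = 14; e = 12 − 14 = -2
x=128: ŷ = 5.2 + 0.1·128 = 18; e = 21 − 18 = 3
x=153: ŷ = 5.2 + 0.1·153 = 20.5; e = 18.5 − 20.5 = -2
SSE = 25 + 16 + 1 + 1 + 1 + 1 + 4 + 9 + 4 = 62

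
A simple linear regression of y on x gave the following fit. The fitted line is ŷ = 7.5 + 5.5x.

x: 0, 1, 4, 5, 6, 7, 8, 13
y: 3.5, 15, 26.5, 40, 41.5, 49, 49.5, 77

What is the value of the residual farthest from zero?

x=0: ŷ = 7.5 + 5.5·0 = 7.5; r = 3.5 − 7.5 = -4
x=1: ŷ = 7.5 + 5.5·1 = 13; r = 15 − 13 = 2
x=4: ŷ = 7.5 + 5.5·4 = 29.5; r = 26.5 − 29.5 = -3
x=5: ŷ = 7.5 + 5.5·5 = 35; r = 40 − 35 = 5
x=6: ŷ = 7.5 + 5.5·6 = 40.5; r = 41.5 − 40.5 = 1
x=7: ŷ = 7.5 + 5.5·7 = 46; r = 49 − 46 = 3
x=8: ŷ = 7.5 + 5.5·8 = 51.5; r = 49.5 − 51.5 = -2
x=13: ŷ = 7.5 + 5.5·13 = 79; r = 77 − 79 = -2
Largest |r| is 5 at x = 5, residual 5.

r = 5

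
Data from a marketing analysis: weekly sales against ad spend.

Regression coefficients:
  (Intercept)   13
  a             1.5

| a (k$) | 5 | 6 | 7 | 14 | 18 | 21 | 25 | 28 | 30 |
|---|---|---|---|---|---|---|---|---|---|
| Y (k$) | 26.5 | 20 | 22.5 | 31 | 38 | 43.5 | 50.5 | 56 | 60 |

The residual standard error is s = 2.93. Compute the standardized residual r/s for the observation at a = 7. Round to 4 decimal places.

-0.3413

ŷ = 13 + 1.5·7 = 23.5
r = 22.5 − 23.5 = -1
r/s = -1 / 2.93 = -0.3413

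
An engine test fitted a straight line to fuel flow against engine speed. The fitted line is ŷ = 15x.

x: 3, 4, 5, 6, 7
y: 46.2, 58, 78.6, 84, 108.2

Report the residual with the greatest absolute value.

x=3: ŷ = 15·3 = 45; e = 46.2 − 45 = 1.2
x=4: ŷ = 15·4 = 60; e = 58 − 60 = -2
x=5: ŷ = 15·5 = 75; e = 78.6 − 75 = 3.6
x=6: ŷ = 15·6 = 90; e = 84 − 90 = -6
x=7: ŷ = 15·7 = 105; e = 108.2 − 105 = 3.2
Largest |e| is 6 at x = 6, residual -6.

e = -6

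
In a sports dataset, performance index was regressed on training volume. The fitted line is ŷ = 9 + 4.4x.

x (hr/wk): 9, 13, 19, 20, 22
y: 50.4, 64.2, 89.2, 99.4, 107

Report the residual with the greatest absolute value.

e = -3.4

x=9: ŷ = 9 + 4.4·9 = 48.6; e = 50.4 − 48.6 = 1.8
x=13: ŷ = 9 + 4.4·13 = 66.2; e = 64.2 − 66.2 = -2
x=19: ŷ = 9 + 4.4·19 = 92.6; e = 89.2 − 92.6 = -3.4
x=20: ŷ = 9 + 4.4·20 = 97; e = 99.4 − 97 = 2.4
x=22: ŷ = 9 + 4.4·22 = 105.8; e = 107 − 105.8 = 1.2
Largest |e| is 3.4 at x = 19, residual -3.4.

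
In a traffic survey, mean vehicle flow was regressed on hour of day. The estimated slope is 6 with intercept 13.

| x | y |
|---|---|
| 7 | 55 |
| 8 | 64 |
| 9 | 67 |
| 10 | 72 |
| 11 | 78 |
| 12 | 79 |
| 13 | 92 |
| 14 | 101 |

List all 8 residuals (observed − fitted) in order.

0, 3, 0, -1, -1, -6, 1, 4

x=7: ŷ = 13 + 6·7 = 55; r = 55 − 55 = 0
x=8: ŷ = 13 + 6·8 = 61; r = 64 − 61 = 3
x=9: ŷ = 13 + 6·9 = 67; r = 67 − 67 = 0
x=10: ŷ = 13 + 6·10 = 73; r = 72 − 73 = -1
x=11: ŷ = 13 + 6·11 = 79; r = 78 − 79 = -1
x=12: ŷ = 13 + 6·12 = 85; r = 79 − 85 = -6
x=13: ŷ = 13 + 6·13 = 91; r = 92 − 91 = 1
x=14: ŷ = 13 + 6·14 = 97; r = 101 − 97 = 4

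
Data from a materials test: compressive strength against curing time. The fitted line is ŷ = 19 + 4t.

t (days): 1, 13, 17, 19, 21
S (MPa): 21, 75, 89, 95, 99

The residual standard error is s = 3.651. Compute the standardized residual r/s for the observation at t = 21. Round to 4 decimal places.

-1.0956

ŷ = 19 + 4·21 = 103
r = 99 − 103 = -4
r/s = -4 / 3.651 = -1.0956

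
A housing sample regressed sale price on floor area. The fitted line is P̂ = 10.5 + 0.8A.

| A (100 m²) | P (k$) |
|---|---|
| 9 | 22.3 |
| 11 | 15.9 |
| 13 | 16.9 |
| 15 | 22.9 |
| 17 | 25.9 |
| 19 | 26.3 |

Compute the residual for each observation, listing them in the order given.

A=9: P̂ = 10.5 + 0.8·9 = 17.7; r = 22.3 − 17.7 = 4.6
A=11: P̂ = 10.5 + 0.8·11 = 19.3; r = 15.9 − 19.3 = -3.4
A=13: P̂ = 10.5 + 0.8·13 = 20.9; r = 16.9 − 20.9 = -4
A=15: P̂ = 10.5 + 0.8·15 = 22.5; r = 22.9 − 22.5 = 0.4
A=17: P̂ = 10.5 + 0.8·17 = 24.1; r = 25.9 − 24.1 = 1.8
A=19: P̂ = 10.5 + 0.8·19 = 25.7; r = 26.3 − 25.7 = 0.6

4.6, -3.4, -4, 0.4, 1.8, 0.6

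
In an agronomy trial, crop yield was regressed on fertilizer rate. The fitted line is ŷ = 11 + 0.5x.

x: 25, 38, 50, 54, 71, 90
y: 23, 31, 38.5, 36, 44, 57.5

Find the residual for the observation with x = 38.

r = 1

ŷ = 11 + 0.5·38 = 30
r = 31 − 30 = 1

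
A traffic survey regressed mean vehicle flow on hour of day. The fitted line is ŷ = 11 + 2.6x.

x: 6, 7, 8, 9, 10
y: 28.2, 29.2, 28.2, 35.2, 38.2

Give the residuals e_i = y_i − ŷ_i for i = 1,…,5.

x=6: ŷ = 11 + 2.6·6 = 26.6; e = 28.2 − 26.6 = 1.6
x=7: ŷ = 11 + 2.6·7 = 29.2; e = 29.2 − 29.2 = 0
x=8: ŷ = 11 + 2.6·8 = 31.8; e = 28.2 − 31.8 = -3.6
x=9: ŷ = 11 + 2.6·9 = 34.4; e = 35.2 − 34.4 = 0.8
x=10: ŷ = 11 + 2.6·10 = 37; e = 38.2 − 37 = 1.2

1.6, 0, -3.6, 0.8, 1.2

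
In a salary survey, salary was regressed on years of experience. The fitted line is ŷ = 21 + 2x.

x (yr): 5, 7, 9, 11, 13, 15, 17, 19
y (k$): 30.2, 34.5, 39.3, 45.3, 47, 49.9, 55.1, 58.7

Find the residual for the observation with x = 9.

ŷ = 21 + 2·9 = 39
e = 39.3 − 39 = 0.3

e = 0.3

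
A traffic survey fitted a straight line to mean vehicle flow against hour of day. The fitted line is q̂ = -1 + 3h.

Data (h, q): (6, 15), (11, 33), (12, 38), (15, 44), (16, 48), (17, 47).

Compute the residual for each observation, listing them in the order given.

-2, 1, 3, 0, 1, -3

h=6: q̂ = -1 + 3·6 = 17; e = 15 − 17 = -2
h=11: q̂ = -1 + 3·11 = 32; e = 33 − 32 = 1
h=12: q̂ = -1 + 3·12 = 35; e = 38 − 35 = 3
h=15: q̂ = -1 + 3·15 = 44; e = 44 − 44 = 0
h=16: q̂ = -1 + 3·16 = 47; e = 48 − 47 = 1
h=17: q̂ = -1 + 3·17 = 50; e = 47 − 50 = -3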